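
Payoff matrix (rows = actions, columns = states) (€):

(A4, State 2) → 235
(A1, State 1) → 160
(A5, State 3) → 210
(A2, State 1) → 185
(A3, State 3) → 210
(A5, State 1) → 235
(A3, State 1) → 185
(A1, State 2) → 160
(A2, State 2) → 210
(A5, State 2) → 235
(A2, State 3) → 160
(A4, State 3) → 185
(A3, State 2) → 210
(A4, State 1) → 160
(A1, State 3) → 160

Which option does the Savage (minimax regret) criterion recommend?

A5

Column bests: State 1=235, State 2=235, State 3=210.
A1 regrets: 75, 75, 50 → max 75
A2 regrets: 50, 25, 50 → max 50
A3 regrets: 50, 25, 0 → max 50
A4 regrets: 75, 0, 25 → max 75
A5 regrets: 0, 0, 0 → max 0
Smallest max regret = 0 → A5.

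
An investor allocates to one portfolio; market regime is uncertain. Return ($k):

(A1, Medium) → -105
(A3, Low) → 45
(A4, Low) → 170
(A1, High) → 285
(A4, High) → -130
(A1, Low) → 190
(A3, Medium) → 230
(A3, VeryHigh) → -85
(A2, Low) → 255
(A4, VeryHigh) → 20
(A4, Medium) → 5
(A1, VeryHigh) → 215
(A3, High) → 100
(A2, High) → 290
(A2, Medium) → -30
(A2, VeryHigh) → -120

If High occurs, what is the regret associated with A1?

5

Best payoff under High is 290.
Regret = 290 − 285 = 5.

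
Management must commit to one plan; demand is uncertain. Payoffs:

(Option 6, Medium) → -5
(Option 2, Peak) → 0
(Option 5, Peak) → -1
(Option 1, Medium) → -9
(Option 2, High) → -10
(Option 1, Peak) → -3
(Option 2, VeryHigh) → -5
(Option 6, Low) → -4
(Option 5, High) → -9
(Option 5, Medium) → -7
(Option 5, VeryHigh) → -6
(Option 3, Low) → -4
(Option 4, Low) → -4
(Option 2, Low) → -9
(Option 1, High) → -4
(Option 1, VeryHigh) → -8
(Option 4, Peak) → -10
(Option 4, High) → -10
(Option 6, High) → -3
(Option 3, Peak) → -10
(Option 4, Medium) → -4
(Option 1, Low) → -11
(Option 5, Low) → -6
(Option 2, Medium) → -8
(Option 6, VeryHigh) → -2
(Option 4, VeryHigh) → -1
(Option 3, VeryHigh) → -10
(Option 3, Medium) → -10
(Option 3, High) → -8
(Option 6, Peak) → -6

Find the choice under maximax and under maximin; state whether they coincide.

Row maxima: Option 1=-3, Option 2=0, Option 3=-4, Option 4=-1, Option 5=-1, Option 6=-2
Best best-case = 0 → Option 2.
Row minima: Option 1=-11, Option 2=-10, Option 3=-10, Option 4=-10, Option 5=-9, Option 6=-6
Best worst-case = -6 → Option 6.

maximax → Option 2; maximin → Option 6 (disagree)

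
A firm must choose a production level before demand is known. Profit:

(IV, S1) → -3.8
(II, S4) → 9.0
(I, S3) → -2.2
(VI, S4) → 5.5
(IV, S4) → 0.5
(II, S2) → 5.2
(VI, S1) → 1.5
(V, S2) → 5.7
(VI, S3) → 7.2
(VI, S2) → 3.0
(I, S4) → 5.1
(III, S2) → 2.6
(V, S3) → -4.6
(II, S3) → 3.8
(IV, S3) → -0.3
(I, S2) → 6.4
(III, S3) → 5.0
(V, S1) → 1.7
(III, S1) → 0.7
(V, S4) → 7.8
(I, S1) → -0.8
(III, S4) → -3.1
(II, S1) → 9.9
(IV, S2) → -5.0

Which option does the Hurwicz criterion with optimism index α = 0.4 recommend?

II

I: 0.4·6.4 + 0.6·(-2.2) = 1.24
II: 0.4·9.9 + 0.6·3.8 = 6.24
III: 0.4·5.0 + 0.6·(-3.1) = 0.14
IV: 0.4·0.5 + 0.6·(-5.0) = -2.8
V: 0.4·7.8 + 0.6·(-4.6) = 0.36
VI: 0.4·7.2 + 0.6·1.5 = 3.78
Highest Hurwicz score = 6.24 → II.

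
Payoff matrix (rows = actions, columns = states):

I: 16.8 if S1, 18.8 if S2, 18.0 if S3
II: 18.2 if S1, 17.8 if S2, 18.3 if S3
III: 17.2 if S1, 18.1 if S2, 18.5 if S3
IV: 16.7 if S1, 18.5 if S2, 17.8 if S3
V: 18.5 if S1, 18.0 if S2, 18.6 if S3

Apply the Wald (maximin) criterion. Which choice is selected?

V

Row minima: I=16.8, II=17.8, III=17.2, IV=16.7, V=18.0
Best worst-case = 18.0 → V.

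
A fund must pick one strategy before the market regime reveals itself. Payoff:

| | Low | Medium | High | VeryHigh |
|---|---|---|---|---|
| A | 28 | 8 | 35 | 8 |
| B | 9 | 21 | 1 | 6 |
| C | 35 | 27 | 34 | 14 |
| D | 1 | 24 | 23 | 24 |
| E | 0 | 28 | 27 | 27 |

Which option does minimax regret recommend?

C

Column bests: Low=35, Medium=28, High=35, VeryHigh=27.
A regrets: 7, 20, 0, 19 → max 20
B regrets: 26, 7, 34, 21 → max 34
C regrets: 0, 1, 1, 13 → max 13
D regrets: 34, 4, 12, 3 → max 34
E regrets: 35, 0, 8, 0 → max 35
Smallest max regret = 13 → C.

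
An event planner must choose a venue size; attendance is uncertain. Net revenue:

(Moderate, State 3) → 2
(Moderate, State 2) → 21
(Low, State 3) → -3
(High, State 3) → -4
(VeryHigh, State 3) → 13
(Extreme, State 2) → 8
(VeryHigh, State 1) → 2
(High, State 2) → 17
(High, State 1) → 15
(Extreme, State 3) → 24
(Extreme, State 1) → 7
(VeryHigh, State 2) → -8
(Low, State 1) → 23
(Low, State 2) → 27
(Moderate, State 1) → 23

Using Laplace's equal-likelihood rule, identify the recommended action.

Low

Row averages: Low=47/3, Moderate=46/3, High=28/3, VeryHigh=7/3, Extreme=13
Highest average = 47/3 → Low.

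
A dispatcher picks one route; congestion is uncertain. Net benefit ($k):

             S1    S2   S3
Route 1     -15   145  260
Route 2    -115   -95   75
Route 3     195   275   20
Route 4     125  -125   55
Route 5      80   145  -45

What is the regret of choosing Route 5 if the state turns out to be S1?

Best payoff under S1 is 195.
Regret = 195 − 80 = 115.

115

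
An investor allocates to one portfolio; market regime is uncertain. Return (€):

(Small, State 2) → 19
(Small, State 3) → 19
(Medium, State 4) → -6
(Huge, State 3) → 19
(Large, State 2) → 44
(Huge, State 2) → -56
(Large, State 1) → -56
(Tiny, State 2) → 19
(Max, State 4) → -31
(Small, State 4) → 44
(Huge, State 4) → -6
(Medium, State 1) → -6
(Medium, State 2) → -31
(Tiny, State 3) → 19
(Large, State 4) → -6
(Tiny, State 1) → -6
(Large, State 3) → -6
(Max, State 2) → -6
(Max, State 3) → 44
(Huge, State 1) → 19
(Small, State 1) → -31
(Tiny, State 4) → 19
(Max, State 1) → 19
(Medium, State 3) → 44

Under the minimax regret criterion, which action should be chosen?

Column bests: State 1=19, State 2=44, State 3=44, State 4=44.
Tiny regrets: 25, 25, 25, 25 → max 25
Small regrets: 50, 25, 25, 0 → max 50
Medium regrets: 25, 75, 0, 50 → max 75
Large regrets: 75, 0, 50, 50 → max 75
Huge regrets: 0, 100, 25, 50 → max 100
Max regrets: 0, 50, 0, 75 → max 75
Smallest max regret = 25 → Tiny.

Tiny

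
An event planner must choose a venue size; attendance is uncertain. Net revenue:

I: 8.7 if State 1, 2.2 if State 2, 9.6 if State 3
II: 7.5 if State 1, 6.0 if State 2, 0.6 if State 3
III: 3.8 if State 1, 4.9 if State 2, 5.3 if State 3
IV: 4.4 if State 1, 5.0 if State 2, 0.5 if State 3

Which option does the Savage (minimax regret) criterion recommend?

Column bests: State 1=8.7, State 2=6.0, State 3=9.6.
I regrets: 0.0, 3.8, 0.0 → max 3.8
II regrets: 1.2, 0.0, 9.0 → max 9.0
III regrets: 4.9, 1.1, 4.3 → max 4.9
IV regrets: 4.3, 1.0, 9.1 → max 9.1
Smallest max regret = 3.8 → I.

I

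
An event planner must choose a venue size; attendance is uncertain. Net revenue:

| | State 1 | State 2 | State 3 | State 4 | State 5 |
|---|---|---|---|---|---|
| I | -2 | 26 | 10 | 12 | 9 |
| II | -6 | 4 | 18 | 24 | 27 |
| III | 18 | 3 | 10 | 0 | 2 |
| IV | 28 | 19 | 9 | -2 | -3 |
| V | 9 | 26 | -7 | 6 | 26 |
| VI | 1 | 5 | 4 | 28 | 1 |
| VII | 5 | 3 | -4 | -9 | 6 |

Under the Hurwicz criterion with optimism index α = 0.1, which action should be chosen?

I: 0.1·26 + 0.9·(-2) = 0.8
II: 0.1·27 + 0.9·(-6) = -2.7
III: 0.1·18 + 0.9·0 = 1.8
IV: 0.1·28 + 0.9·(-3) = 0.1
V: 0.1·26 + 0.9·(-7) = -3.7
VI: 0.1·28 + 0.9·1 = 3.7
VII: 0.1·6 + 0.9·(-9) = -7.5
Highest Hurwicz score = 3.7 → VI.

VI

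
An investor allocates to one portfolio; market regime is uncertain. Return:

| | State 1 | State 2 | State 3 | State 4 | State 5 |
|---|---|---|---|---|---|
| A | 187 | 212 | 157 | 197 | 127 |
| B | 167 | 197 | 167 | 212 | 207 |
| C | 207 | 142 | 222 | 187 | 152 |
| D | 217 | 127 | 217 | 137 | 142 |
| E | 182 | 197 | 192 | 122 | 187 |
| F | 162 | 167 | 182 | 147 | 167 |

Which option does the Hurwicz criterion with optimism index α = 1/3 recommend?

B

A: 1/3·212 + 2/3·127 = 466/3
B: 1/3·212 + 2/3·167 = 182
C: 1/3·222 + 2/3·142 = 506/3
D: 1/3·217 + 2/3·127 = 157
E: 1/3·197 + 2/3·122 = 147
F: 1/3·182 + 2/3·147 = 476/3
Highest Hurwicz score = 182 → B.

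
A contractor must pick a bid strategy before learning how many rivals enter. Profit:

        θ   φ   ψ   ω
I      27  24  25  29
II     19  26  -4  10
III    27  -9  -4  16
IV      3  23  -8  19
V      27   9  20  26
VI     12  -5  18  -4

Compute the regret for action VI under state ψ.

Best payoff under ψ is 25.
Regret = 25 − 18 = 7.

7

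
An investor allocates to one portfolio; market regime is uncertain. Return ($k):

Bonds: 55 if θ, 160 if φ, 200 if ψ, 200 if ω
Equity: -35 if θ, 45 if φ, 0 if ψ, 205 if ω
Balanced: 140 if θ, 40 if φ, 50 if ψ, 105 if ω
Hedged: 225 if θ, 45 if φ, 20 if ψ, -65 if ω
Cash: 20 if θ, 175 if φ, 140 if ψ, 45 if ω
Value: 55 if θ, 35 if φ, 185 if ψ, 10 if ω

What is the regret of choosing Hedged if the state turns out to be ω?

270

Best payoff under ω is 205.
Regret = 205 − (-65) = 270.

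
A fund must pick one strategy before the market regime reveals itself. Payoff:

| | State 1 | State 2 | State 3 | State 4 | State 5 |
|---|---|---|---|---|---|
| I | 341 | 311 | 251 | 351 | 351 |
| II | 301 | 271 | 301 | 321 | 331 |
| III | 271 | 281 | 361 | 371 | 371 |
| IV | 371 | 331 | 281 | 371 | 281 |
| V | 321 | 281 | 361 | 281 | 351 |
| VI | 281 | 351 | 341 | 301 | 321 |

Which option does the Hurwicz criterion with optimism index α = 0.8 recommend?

IV

I: 0.8·351 + 0.2·251 = 331
II: 0.8·331 + 0.2·271 = 319
III: 0.8·371 + 0.2·271 = 351
IV: 0.8·371 + 0.2·281 = 353
V: 0.8·361 + 0.2·281 = 345
VI: 0.8·351 + 0.2·281 = 337
Highest Hurwicz score = 353 → IV.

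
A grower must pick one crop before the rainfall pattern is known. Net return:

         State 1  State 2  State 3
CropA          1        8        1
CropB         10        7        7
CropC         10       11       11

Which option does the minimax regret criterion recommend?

CropC

Column bests: State 1=10, State 2=11, State 3=11.
CropA regrets: 9, 3, 10 → max 10
CropB regrets: 0, 4, 4 → max 4
CropC regrets: 0, 0, 0 → max 0
Smallest max regret = 0 → CropC.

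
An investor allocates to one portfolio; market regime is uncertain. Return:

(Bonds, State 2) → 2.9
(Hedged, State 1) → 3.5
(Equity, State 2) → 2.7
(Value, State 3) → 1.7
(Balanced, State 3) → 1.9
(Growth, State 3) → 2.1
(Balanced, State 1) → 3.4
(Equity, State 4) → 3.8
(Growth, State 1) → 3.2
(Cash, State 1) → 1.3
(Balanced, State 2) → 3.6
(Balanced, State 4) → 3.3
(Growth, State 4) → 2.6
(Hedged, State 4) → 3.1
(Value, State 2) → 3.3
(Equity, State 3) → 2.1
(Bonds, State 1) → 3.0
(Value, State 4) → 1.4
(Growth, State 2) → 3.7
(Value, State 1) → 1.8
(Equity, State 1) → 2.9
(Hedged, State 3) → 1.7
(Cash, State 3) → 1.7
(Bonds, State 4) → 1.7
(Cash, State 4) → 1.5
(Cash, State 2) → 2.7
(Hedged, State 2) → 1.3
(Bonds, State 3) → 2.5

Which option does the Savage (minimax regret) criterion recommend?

Balanced

Column bests: State 1=3.5, State 2=3.7, State 3=2.5, State 4=3.8.
Balanced regrets: 0.1, 0.1, 0.6, 0.5 → max 0.6
Growth regrets: 0.3, 0.0, 0.4, 1.2 → max 1.2
Bonds regrets: 0.5, 0.8, 0.0, 2.1 → max 2.1
Equity regrets: 0.6, 1.0, 0.4, 0.0 → max 1.0
Value regrets: 1.7, 0.4, 0.8, 2.4 → max 2.4
Hedged regrets: 0.0, 2.4, 0.8, 0.7 → max 2.4
Cash regrets: 2.2, 1.0, 0.8, 2.3 → max 2.3
Smallest max regret = 0.6 → Balanced.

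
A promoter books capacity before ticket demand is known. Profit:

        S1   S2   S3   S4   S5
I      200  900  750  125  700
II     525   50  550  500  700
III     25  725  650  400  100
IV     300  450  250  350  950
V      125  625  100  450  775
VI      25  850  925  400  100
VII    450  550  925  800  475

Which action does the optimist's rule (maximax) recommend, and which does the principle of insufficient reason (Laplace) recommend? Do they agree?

maximax → IV; laplace → VII (disagree)

Row maxima: I=900, II=700, III=725, IV=950, V=775, VI=925, VII=925
Best best-case = 950 → IV.
Row averages: I=535, II=465, III=380, IV=460, V=415, VI=460, VII=640
Highest average = 640 → VII.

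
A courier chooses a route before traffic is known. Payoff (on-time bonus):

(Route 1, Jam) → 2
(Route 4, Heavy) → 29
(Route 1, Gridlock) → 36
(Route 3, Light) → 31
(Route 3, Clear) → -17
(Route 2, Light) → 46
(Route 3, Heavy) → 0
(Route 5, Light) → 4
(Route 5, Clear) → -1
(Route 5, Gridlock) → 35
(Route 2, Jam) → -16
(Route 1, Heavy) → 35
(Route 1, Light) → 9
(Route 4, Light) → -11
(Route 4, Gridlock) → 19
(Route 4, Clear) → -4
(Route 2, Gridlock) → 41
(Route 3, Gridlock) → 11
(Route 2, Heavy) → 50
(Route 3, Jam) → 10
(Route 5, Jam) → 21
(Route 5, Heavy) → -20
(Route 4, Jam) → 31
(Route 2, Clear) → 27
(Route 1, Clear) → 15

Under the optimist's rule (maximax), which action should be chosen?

Row maxima: Route 1=36, Route 2=50, Route 3=31, Route 4=31, Route 5=35
Best best-case = 50 → Route 2.

Route 2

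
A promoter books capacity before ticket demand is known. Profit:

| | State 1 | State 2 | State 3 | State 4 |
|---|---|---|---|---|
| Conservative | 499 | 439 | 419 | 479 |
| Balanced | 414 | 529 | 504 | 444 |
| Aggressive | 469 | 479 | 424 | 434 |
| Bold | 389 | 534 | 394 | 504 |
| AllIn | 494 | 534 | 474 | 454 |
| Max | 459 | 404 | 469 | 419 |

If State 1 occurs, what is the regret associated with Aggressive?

Best payoff under State 1 is 499.
Regret = 499 − 469 = 30.

30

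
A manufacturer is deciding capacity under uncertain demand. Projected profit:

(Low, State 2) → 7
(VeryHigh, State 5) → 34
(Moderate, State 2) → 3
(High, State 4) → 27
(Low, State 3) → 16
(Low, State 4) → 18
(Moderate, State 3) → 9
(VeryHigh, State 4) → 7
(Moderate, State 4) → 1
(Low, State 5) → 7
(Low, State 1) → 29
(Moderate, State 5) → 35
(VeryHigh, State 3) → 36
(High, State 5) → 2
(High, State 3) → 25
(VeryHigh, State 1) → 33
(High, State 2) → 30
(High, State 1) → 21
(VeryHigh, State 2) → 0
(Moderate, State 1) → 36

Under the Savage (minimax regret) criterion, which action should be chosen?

Moderate

Column bests: State 1=36, State 2=30, State 3=36, State 4=27, State 5=35.
Low regrets: 7, 23, 20, 9, 28 → max 28
Moderate regrets: 0, 27, 27, 26, 0 → max 27
High regrets: 15, 0, 11, 0, 33 → max 33
VeryHigh regrets: 3, 30, 0, 20, 1 → max 30
Smallest max regret = 27 → Moderate.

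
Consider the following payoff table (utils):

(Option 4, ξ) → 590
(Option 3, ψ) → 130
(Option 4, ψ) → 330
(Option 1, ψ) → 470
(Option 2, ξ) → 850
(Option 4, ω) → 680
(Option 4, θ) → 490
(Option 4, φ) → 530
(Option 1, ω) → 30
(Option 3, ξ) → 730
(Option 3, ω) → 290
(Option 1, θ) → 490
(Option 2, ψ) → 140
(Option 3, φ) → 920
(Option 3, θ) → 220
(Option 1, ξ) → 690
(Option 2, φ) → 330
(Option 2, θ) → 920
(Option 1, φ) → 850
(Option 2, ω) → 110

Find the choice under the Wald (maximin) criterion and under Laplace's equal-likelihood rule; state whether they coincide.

Row minima: Option 1=30, Option 2=110, Option 3=130, Option 4=330
Best worst-case = 330 → Option 4.
Row averages: Option 1=506, Option 2=470, Option 3=458, Option 4=524
Highest average = 524 → Option 4.

maximin → Option 4; laplace → Option 4 (agree)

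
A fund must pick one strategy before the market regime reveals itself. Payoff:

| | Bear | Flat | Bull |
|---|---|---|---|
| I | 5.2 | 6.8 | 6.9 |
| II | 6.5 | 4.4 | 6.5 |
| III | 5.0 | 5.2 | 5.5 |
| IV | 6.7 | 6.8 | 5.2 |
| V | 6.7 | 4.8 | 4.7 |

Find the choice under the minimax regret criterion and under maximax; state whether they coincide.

minimax regret → I; maximax → I (agree)

Column bests: Bear=6.7, Flat=6.8, Bull=6.9.
I regrets: 1.5, 0.0, 0.0 → max 1.5
II regrets: 0.2, 2.4, 0.4 → max 2.4
III regrets: 1.7, 1.6, 1.4 → max 1.7
IV regrets: 0.0, 0.0, 1.7 → max 1.7
V regrets: 0.0, 2.0, 2.2 → max 2.2
Smallest max regret = 1.5 → I.
Row maxima: I=6.9, II=6.5, III=5.5, IV=6.8, V=6.7
Best best-case = 6.9 → I.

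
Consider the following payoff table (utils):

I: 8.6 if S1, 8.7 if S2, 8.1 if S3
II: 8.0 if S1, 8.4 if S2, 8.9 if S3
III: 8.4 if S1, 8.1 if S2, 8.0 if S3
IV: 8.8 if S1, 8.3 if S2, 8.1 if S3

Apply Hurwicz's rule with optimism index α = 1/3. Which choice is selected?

I: 1/3·8.7 + 2/3·8.1 = 8.3
II: 1/3·8.9 + 2/3·8.0 = 8.3
III: 1/3·8.4 + 2/3·8.0 = 122/15
IV: 1/3·8.8 + 2/3·8.1 = 25/3
Highest Hurwicz score = 25/3 → IV.

IV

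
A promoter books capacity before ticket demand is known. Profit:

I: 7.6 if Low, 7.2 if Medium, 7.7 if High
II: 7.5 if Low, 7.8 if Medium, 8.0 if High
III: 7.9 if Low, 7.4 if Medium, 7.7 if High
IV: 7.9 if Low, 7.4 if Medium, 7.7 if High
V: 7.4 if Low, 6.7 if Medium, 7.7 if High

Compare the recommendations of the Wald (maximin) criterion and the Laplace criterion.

Row minima: I=7.2, II=7.5, III=7.4, IV=7.4, V=6.7
Best worst-case = 7.5 → II.
Row averages: I=7.5, II=233/30, III=23/3, IV=23/3, V=109/15
Highest average = 233/30 → II.

maximin → II; laplace → II (agree)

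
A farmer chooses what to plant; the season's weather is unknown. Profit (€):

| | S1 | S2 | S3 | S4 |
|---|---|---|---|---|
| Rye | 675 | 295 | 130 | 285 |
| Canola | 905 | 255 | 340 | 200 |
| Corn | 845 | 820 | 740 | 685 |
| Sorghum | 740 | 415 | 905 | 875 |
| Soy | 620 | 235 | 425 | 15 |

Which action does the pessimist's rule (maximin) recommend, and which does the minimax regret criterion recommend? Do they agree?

maximin → Corn; minimax regret → Corn (agree)

Row minima: Rye=130, Canola=200, Corn=685, Sorghum=415, Soy=15
Best worst-case = 685 → Corn.
Column bests: S1=905, S2=820, S3=905, S4=875.
Rye regrets: 230, 525, 775, 590 → max 775
Canola regrets: 0, 565, 565, 675 → max 675
Corn regrets: 60, 0, 165, 190 → max 190
Sorghum regrets: 165, 405, 0, 0 → max 405
Soy regrets: 285, 585, 480, 860 → max 860
Smallest max regret = 190 → Corn.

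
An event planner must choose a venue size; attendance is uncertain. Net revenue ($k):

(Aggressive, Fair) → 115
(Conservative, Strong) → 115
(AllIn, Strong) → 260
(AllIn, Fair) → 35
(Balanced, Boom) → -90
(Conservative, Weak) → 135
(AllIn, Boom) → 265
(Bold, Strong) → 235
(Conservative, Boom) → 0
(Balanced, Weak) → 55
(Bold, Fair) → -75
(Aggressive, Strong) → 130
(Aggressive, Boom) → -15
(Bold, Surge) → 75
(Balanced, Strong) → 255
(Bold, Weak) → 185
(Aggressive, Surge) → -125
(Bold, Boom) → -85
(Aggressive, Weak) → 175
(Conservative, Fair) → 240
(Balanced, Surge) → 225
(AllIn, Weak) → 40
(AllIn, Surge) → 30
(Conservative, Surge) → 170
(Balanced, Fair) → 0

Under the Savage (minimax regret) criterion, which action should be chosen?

Column bests: Weak=185, Fair=240, Strong=260, Boom=265, Surge=225.
Conservative regrets: 50, 0, 145, 265, 55 → max 265
Balanced regrets: 130, 240, 5, 355, 0 → max 355
Aggressive regrets: 10, 125, 130, 280, 350 → max 350
Bold regrets: 0, 315, 25, 350, 150 → max 350
AllIn regrets: 145, 205, 0, 0, 195 → max 205
Smallest max regret = 205 → AllIn.

AllIn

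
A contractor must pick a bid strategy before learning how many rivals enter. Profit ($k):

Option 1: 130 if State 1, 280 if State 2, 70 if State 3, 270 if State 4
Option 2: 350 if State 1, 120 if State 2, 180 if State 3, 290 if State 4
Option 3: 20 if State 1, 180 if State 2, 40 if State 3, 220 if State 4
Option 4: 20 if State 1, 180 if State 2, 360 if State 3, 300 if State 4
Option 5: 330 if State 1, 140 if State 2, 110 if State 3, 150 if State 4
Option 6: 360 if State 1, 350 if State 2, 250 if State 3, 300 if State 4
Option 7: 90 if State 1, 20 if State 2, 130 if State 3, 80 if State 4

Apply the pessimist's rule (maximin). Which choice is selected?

Row minima: Option 1=70, Option 2=120, Option 3=20, Option 4=20, Option 5=110, Option 6=250, Option 7=20
Best worst-case = 250 → Option 6.

Option 6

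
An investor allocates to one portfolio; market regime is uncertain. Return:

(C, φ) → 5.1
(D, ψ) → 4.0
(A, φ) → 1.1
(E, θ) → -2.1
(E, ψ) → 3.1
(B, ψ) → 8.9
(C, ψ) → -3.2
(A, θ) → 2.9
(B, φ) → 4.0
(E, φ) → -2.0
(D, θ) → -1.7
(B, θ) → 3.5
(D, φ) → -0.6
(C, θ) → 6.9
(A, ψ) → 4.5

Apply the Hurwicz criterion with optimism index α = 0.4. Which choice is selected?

B

A: 0.4·4.5 + 0.6·1.1 = 2.46
B: 0.4·8.9 + 0.6·3.5 = 5.66
C: 0.4·6.9 + 0.6·(-3.2) = 0.84
D: 0.4·4.0 + 0.6·(-1.7) = 0.58
E: 0.4·3.1 + 0.6·(-2.1) = -0.02
Highest Hurwicz score = 5.66 → B.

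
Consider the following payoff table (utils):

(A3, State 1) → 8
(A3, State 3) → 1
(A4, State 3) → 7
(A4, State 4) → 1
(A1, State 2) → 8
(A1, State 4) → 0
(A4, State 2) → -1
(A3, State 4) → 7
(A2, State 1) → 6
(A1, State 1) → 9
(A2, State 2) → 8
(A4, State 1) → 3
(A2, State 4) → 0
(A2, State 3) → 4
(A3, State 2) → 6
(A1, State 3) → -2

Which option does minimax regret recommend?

A3

Column bests: State 1=9, State 2=8, State 3=7, State 4=7.
A1 regrets: 0, 0, 9, 7 → max 9
A2 regrets: 3, 0, 3, 7 → max 7
A3 regrets: 1, 2, 6, 0 → max 6
A4 regrets: 6, 9, 0, 6 → max 9
Smallest max regret = 6 → A3.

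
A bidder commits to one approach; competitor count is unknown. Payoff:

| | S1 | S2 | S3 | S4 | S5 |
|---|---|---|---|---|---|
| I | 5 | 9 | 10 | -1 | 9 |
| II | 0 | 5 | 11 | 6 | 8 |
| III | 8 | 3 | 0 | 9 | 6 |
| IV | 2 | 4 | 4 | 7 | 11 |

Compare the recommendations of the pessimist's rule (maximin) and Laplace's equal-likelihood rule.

Row minima: I=-1, II=0, III=0, IV=2
Best worst-case = 2 → IV.
Row averages: I=6.4, II=6, III=5.2, IV=5.6
Highest average = 6.4 → I.

maximin → IV; laplace → I (disagree)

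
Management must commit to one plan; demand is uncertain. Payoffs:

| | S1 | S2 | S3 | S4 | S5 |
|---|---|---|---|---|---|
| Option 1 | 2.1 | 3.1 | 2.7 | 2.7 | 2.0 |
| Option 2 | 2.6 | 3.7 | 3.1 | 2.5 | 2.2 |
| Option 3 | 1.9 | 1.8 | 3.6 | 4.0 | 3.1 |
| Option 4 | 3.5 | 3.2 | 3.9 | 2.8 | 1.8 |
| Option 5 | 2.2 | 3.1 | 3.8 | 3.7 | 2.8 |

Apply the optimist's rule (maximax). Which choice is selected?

Row maxima: Option 1=3.1, Option 2=3.7, Option 3=4.0, Option 4=3.9, Option 5=3.8
Best best-case = 4.0 → Option 3.

Option 3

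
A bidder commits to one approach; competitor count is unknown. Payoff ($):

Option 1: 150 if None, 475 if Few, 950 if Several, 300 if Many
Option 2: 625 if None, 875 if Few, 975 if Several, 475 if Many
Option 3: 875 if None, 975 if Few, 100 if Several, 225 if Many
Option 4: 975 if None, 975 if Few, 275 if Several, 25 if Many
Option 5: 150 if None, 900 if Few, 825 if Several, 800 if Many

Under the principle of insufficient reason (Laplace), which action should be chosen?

Option 2

Row averages: Option 1=468.75, Option 2=737.5, Option 3=543.75, Option 4=562.5, Option 5=668.75
Highest average = 737.5 → Option 2.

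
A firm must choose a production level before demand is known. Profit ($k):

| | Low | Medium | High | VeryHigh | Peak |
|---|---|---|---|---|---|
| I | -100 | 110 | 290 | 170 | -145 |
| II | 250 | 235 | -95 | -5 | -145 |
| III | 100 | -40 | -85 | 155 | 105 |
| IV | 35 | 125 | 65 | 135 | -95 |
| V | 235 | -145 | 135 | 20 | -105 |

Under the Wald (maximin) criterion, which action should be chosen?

Row minima: I=-145, II=-145, III=-85, IV=-95, V=-145
Best worst-case = -85 → III.

III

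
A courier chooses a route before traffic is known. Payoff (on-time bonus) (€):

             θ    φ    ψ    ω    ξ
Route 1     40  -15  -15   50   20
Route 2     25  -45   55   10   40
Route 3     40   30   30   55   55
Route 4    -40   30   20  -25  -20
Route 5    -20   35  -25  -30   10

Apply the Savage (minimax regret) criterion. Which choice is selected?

Route 3

Column bests: θ=40, φ=35, ψ=55, ω=55, ξ=55.
Route 1 regrets: 0, 50, 70, 5, 35 → max 70
Route 2 regrets: 15, 80, 0, 45, 15 → max 80
Route 3 regrets: 0, 5, 25, 0, 0 → max 25
Route 4 regrets: 80, 5, 35, 80, 75 → max 80
Route 5 regrets: 60, 0, 80, 85, 45 → max 85
Smallest max regret = 25 → Route 3.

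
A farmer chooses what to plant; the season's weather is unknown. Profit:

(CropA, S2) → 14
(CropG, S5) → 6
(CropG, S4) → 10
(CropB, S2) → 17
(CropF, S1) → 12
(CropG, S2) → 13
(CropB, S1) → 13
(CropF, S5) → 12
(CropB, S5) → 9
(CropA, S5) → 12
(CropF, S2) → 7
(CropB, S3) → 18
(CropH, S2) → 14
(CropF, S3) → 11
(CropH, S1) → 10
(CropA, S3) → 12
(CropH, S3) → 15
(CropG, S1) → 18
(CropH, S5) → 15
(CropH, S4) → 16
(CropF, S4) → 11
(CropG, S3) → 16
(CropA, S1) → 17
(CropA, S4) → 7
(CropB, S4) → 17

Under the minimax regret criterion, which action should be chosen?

CropB

Column bests: S1=18, S2=17, S3=18, S4=17, S5=15.
CropF regrets: 6, 10, 7, 6, 3 → max 10
CropH regrets: 8, 3, 3, 1, 0 → max 8
CropB regrets: 5, 0, 0, 0, 6 → max 6
CropG regrets: 0, 4, 2, 7, 9 → max 9
CropA regrets: 1, 3, 6, 10, 3 → max 10
Smallest max regret = 6 → CropB.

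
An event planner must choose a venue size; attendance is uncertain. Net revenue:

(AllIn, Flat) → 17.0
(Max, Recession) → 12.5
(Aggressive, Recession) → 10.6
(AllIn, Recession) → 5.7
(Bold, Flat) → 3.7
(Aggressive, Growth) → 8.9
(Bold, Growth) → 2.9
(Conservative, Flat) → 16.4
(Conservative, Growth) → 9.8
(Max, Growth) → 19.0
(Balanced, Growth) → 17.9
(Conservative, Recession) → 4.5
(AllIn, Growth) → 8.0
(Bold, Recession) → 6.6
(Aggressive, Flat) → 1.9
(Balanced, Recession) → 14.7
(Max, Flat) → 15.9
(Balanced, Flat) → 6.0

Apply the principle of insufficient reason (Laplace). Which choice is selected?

Max

Row averages: Conservative=307/30, Balanced=193/15, Aggressive=107/15, Bold=4.4, AllIn=307/30, Max=15.8
Highest average = 15.8 → Max.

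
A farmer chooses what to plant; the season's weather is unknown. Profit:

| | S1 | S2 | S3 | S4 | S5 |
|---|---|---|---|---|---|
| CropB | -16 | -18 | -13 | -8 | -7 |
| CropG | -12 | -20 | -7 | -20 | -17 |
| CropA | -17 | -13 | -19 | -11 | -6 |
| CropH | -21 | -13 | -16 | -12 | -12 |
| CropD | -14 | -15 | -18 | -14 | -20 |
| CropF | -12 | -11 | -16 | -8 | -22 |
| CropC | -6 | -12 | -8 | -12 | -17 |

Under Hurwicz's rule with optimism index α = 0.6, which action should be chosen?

CropC

CropB: 0.6·(-7) + 0.4·(-18) = -11.4
CropG: 0.6·(-7) + 0.4·(-20) = -12.2
CropA: 0.6·(-6) + 0.4·(-19) = -11.2
CropH: 0.6·(-12) + 0.4·(-21) = -15.6
CropD: 0.6·(-14) + 0.4·(-20) = -16.4
CropF: 0.6·(-8) + 0.4·(-22) = -13.6
CropC: 0.6·(-6) + 0.4·(-17) = -10.4
Highest Hurwicz score = -10.4 → CropC.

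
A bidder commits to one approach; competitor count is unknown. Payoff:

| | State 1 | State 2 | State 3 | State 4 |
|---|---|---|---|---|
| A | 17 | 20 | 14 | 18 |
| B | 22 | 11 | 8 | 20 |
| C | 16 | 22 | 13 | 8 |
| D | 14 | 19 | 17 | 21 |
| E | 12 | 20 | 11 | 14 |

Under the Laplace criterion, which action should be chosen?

Row averages: A=17.25, B=15.25, C=14.75, D=17.75, E=14.25
Highest average = 17.75 → D.

D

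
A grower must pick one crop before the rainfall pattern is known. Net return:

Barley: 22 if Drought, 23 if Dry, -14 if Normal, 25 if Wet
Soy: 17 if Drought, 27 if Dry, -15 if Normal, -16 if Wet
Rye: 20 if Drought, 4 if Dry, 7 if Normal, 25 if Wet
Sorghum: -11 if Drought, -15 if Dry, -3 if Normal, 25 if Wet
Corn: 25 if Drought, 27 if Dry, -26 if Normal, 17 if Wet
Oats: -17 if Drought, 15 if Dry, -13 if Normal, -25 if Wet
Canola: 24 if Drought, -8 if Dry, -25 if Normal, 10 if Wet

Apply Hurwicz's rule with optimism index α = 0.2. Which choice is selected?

Rye

Barley: 0.2·25 + 0.8·(-14) = -6.2
Soy: 0.2·27 + 0.8·(-16) = -7.4
Rye: 0.2·25 + 0.8·4 = 8.2
Sorghum: 0.2·25 + 0.8·(-15) = -7
Corn: 0.2·27 + 0.8·(-26) = -15.4
Oats: 0.2·15 + 0.8·(-25) = -17
Canola: 0.2·24 + 0.8·(-25) = -15.2
Highest Hurwicz score = 8.2 → Rye.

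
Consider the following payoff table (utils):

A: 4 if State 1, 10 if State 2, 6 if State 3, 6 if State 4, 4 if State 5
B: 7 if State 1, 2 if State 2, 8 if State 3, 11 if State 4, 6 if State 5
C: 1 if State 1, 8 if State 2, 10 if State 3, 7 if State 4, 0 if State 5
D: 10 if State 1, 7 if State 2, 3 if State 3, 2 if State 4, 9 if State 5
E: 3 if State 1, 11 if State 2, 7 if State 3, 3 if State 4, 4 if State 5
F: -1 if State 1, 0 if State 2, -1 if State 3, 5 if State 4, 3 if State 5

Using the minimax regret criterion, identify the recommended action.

A

Column bests: State 1=10, State 2=11, State 3=10, State 4=11, State 5=9.
A regrets: 6, 1, 4, 5, 5 → max 6
B regrets: 3, 9, 2, 0, 3 → max 9
C regrets: 9, 3, 0, 4, 9 → max 9
D regrets: 0, 4, 7, 9, 0 → max 9
E regrets: 7, 0, 3, 8, 5 → max 8
F regrets: 11, 11, 11, 6, 6 → max 11
Smallest max regret = 6 → A.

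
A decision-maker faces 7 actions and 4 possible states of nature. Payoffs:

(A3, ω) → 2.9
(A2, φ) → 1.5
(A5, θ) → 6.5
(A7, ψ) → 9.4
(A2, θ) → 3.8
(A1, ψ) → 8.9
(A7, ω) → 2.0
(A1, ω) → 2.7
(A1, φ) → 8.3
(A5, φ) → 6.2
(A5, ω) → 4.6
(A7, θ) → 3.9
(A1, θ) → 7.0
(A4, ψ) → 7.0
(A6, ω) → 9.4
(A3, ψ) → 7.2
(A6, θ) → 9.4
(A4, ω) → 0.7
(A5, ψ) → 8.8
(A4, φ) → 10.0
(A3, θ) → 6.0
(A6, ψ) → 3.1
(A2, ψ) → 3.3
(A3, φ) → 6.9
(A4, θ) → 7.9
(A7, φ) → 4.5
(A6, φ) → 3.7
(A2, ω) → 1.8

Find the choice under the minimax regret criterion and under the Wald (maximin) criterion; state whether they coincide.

Column bests: θ=9.4, φ=10.0, ψ=9.4, ω=9.4.
A1 regrets: 2.4, 1.7, 0.5, 6.7 → max 6.7
A2 regrets: 5.6, 8.5, 6.1, 7.6 → max 8.5
A3 regrets: 3.4, 3.1, 2.2, 6.5 → max 6.5
A4 regrets: 1.5, 0.0, 2.4, 8.7 → max 8.7
A5 regrets: 2.9, 3.8, 0.6, 4.8 → max 4.8
A6 regrets: 0.0, 6.3, 6.3, 0.0 → max 6.3
A7 regrets: 5.5, 5.5, 0.0, 7.4 → max 7.4
Smallest max regret = 4.8 → A5.
Row minima: A1=2.7, A2=1.5, A3=2.9, A4=0.7, A5=4.6, A6=3.1, A7=2.0
Best worst-case = 4.6 → A5.

minimax regret → A5; maximin → A5 (agree)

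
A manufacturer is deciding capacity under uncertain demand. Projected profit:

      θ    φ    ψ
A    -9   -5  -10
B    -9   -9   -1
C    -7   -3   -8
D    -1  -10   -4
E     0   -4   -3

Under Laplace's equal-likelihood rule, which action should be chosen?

E

Row averages: A=-8, B=-19/3, C=-6, D=-5, E=-7/3
Highest average = -7/3 → E.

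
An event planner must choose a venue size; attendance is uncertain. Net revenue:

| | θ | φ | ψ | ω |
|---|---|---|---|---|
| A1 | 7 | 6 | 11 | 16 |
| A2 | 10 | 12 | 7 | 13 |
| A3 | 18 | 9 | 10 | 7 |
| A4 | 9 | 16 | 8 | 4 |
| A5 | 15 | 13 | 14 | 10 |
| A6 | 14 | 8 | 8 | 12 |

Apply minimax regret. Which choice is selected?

Column bests: θ=18, φ=16, ψ=14, ω=16.
A1 regrets: 11, 10, 3, 0 → max 11
A2 regrets: 8, 4, 7, 3 → max 8
A3 regrets: 0, 7, 4, 9 → max 9
A4 regrets: 9, 0, 6, 12 → max 12
A5 regrets: 3, 3, 0, 6 → max 6
A6 regrets: 4, 8, 6, 4 → max 8
Smallest max regret = 6 → A5.

A5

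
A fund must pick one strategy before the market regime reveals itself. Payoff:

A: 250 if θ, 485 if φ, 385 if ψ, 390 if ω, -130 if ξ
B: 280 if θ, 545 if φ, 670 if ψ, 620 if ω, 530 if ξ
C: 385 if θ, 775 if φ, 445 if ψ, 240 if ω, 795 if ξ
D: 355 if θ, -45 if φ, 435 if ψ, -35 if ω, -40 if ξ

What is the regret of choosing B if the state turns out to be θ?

105

Best payoff under θ is 385.
Regret = 385 − 280 = 105.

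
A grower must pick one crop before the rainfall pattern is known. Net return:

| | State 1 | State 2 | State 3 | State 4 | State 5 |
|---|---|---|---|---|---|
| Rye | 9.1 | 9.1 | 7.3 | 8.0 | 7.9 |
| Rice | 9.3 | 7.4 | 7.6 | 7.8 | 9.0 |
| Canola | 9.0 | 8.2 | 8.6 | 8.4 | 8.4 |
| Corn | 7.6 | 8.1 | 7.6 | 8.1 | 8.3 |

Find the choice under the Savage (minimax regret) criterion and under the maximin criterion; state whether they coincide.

minimax regret → Canola; maximin → Canola (agree)

Column bests: State 1=9.3, State 2=9.1, State 3=8.6, State 4=8.4, State 5=9.0.
Rye regrets: 0.2, 0.0, 1.3, 0.4, 1.1 → max 1.3
Rice regrets: 0.0, 1.7, 1.0, 0.6, 0.0 → max 1.7
Canola regrets: 0.3, 0.9, 0.0, 0.0, 0.6 → max 0.9
Corn regrets: 1.7, 1.0, 1.0, 0.3, 0.7 → max 1.7
Smallest max regret = 0.9 → Canola.
Row minima: Rye=7.3, Rice=7.4, Canola=8.2, Corn=7.6
Best worst-case = 8.2 → Canola.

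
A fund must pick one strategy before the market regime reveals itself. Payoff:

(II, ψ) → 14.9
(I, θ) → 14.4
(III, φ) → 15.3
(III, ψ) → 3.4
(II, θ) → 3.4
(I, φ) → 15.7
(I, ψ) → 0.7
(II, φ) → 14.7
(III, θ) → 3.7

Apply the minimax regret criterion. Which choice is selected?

Column bests: θ=14.4, φ=15.7, ψ=14.9.
I regrets: 0.0, 0.0, 14.2 → max 14.2
II regrets: 11.0, 1.0, 0.0 → max 11.0
III regrets: 10.7, 0.4, 11.5 → max 11.5
Smallest max regret = 11.0 → II.

II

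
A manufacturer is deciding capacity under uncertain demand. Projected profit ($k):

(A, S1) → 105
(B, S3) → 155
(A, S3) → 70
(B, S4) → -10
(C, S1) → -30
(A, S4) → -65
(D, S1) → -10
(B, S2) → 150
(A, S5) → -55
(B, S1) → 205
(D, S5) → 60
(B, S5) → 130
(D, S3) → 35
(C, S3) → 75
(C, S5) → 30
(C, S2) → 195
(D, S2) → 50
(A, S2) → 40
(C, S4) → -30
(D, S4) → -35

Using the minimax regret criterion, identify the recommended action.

B

Column bests: S1=205, S2=195, S3=155, S4=-10, S5=130.
A regrets: 100, 155, 85, 55, 185 → max 185
B regrets: 0, 45, 0, 0, 0 → max 45
C regrets: 235, 0, 80, 20, 100 → max 235
D regrets: 215, 145, 120, 25, 70 → max 215
Smallest max regret = 45 → B.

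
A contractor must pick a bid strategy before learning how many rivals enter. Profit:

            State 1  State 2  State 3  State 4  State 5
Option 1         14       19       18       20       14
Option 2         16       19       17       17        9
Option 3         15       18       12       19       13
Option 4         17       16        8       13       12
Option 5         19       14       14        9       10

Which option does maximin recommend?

Row minima: Option 1=14, Option 2=9, Option 3=12, Option 4=8, Option 5=9
Best worst-case = 14 → Option 1.

Option 1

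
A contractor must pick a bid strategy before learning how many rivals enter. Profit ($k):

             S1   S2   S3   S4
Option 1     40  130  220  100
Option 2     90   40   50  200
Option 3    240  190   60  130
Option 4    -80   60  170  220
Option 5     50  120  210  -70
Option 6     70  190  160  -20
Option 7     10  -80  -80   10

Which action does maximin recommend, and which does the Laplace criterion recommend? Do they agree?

maximin → Option 3; laplace → Option 3 (agree)

Row minima: Option 1=40, Option 2=40, Option 3=60, Option 4=-80, Option 5=-70, Option 6=-20, Option 7=-80
Best worst-case = 60 → Option 3.
Row averages: Option 1=122.5, Option 2=95, Option 3=155, Option 4=92.5, Option 5=77.5, Option 6=100, Option 7=-35
Highest average = 155 → Option 3.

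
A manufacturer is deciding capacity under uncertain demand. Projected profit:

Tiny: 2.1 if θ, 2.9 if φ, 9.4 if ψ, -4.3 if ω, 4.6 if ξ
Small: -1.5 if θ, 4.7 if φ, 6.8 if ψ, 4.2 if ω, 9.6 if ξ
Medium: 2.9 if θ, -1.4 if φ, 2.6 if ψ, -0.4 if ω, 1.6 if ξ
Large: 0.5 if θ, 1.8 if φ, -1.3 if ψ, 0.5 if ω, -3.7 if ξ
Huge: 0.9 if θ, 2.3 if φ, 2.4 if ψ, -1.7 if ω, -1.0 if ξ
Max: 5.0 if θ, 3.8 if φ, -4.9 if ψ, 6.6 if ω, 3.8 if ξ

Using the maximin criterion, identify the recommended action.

Row minima: Tiny=-4.3, Small=-1.5, Medium=-1.4, Large=-3.7, Huge=-1.7, Max=-4.9
Best worst-case = -1.4 → Medium.

Medium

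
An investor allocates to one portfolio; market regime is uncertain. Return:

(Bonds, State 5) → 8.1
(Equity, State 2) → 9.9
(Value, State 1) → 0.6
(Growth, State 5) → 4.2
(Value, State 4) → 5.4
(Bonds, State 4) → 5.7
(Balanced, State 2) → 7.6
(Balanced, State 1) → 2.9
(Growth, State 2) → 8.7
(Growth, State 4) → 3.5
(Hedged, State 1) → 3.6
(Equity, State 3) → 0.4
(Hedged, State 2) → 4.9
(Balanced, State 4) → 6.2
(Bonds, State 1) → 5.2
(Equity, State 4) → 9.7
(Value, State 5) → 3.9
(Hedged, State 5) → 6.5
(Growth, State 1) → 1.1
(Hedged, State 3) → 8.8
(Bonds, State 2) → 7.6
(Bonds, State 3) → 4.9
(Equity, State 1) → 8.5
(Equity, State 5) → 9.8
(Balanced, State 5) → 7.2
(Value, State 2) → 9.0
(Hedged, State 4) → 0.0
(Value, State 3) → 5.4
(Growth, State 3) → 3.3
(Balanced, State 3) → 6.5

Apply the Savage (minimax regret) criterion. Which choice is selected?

Column bests: State 1=8.5, State 2=9.9, State 3=8.8, State 4=9.7, State 5=9.8.
Value regrets: 7.9, 0.9, 3.4, 4.3, 5.9 → max 7.9
Growth regrets: 7.4, 1.2, 5.5, 6.2, 5.6 → max 7.4
Balanced regrets: 5.6, 2.3, 2.3, 3.5, 2.6 → max 5.6
Hedged regrets: 4.9, 5.0, 0.0, 9.7, 3.3 → max 9.7
Bonds regrets: 3.3, 2.3, 3.9, 4.0, 1.7 → max 4.0
Equity regrets: 0.0, 0.0, 8.4, 0.0, 0.0 → max 8.4
Smallest max regret = 4.0 → Bonds.

Bonds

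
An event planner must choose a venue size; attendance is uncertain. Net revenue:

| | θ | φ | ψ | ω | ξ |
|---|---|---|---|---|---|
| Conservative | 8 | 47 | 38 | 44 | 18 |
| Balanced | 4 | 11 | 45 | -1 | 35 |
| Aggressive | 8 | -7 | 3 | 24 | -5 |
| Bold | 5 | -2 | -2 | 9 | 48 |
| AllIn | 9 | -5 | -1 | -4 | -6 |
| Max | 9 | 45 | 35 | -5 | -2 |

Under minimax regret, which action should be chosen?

Column bests: θ=9, φ=47, ψ=45, ω=44, ξ=48.
Conservative regrets: 1, 0, 7, 0, 30 → max 30
Balanced regrets: 5, 36, 0, 45, 13 → max 45
Aggressive regrets: 1, 54, 42, 20, 53 → max 54
Bold regrets: 4, 49, 47, 35, 0 → max 49
AllIn regrets: 0, 52, 46, 48, 54 → max 54
Max regrets: 0, 2, 10, 49, 50 → max 50
Smallest max regret = 30 → Conservative.

Conservative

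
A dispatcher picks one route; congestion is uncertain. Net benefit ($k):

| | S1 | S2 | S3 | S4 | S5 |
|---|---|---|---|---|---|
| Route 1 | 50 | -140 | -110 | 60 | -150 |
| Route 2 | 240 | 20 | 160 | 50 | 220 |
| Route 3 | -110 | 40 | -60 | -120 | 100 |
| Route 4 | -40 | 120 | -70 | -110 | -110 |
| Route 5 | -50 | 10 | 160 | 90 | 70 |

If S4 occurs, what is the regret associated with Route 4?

Best payoff under S4 is 90.
Regret = 90 − (-110) = 200.

200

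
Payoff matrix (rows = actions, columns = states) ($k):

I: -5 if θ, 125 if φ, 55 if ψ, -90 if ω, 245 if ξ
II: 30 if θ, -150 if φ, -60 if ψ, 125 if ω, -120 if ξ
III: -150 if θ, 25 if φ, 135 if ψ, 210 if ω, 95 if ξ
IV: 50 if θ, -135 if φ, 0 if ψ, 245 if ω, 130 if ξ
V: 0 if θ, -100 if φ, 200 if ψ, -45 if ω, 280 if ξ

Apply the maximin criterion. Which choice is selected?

Row minima: I=-90, II=-150, III=-150, IV=-135, V=-100
Best worst-case = -90 → I.

I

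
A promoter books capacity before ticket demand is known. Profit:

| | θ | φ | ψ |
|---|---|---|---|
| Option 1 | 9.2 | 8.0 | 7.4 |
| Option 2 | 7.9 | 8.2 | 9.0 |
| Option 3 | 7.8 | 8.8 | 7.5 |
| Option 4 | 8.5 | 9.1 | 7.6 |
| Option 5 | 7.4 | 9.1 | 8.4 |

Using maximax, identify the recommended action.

Option 1

Row maxima: Option 1=9.2, Option 2=9.0, Option 3=8.8, Option 4=9.1, Option 5=9.1
Best best-case = 9.2 → Option 1.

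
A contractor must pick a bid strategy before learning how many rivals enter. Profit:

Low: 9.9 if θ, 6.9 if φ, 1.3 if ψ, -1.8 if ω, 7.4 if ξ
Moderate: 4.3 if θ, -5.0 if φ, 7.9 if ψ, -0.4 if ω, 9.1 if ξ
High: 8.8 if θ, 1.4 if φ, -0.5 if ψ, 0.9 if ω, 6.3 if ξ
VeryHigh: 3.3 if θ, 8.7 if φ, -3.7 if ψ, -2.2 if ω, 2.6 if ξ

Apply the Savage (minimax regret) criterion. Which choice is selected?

Low

Column bests: θ=9.9, φ=8.7, ψ=7.9, ω=0.9, ξ=9.1.
Low regrets: 0.0, 1.8, 6.6, 2.7, 1.7 → max 6.6
Moderate regrets: 5.6, 13.7, 0.0, 1.3, 0.0 → max 13.7
High regrets: 1.1, 7.3, 8.4, 0.0, 2.8 → max 8.4
VeryHigh regrets: 6.6, 0.0, 11.6, 3.1, 6.5 → max 11.6
Smallest max regret = 6.6 → Low.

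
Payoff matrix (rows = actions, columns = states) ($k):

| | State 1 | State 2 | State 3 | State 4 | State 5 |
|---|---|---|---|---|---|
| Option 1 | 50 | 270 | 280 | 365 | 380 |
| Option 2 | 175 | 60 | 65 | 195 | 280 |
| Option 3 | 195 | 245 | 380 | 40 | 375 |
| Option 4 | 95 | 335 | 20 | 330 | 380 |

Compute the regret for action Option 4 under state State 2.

Best payoff under State 2 is 335.
Regret = 335 − 335 = 0.

0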